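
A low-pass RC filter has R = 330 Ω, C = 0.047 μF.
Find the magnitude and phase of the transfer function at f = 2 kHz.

Step 1 — Angular frequency: ω = 2π·2000 = 1.257e+04 rad/s.
Step 2 — Transfer function: H(jω) = 1/(1 + jωRC).
Step 3 — Denominator: 1 + jωRC = 1 + j·1.257e+04·330·4.7e-08 = 1 + j0.1949.
Step 4 — H = 0.9634 - j0.1878.
Step 5 — Magnitude: |H| = 0.9815 (-0.2 dB); phase: φ = -11.0°.

|H| = 0.9815 (-0.2 dB), φ = -11.0°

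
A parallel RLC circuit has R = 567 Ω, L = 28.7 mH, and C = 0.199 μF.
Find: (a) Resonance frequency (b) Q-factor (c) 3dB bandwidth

Step 1 — Resonance: ω₀ = 1/√(LC) = 1/√(0.0287·1.99e-07) = 1.323e+04 rad/s.
Step 2 — f₀ = ω₀/(2π) = 2106 Hz.
Step 3 — Parallel Q: Q = R/(ω₀L) = 567/(1.323e+04·0.0287) = 1.493.
Step 4 — Bandwidth: Δω = ω₀/Q = 8863 rad/s; BW = Δω/(2π) = 1411 Hz.

(a) f₀ = 2106 Hz  (b) Q = 1.493  (c) BW = 1411 Hz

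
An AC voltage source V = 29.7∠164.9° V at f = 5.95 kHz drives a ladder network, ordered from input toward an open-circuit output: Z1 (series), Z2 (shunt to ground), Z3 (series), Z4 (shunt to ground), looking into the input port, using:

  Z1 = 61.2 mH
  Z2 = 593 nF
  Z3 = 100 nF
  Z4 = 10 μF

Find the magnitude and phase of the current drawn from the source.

Step 1 — Angular frequency: ω = 2π·f = 2π·5950 = 3.738e+04 rad/s.
Step 2 — Component impedances:
  Z1: Z = jωL = j·3.738e+04·0.0612 = 0 + j2288 Ω
  Z2: Z = 1/(jωC) = -j/(ω·C) = 0 - j45.11 Ω
  Z3: Z = 1/(jωC) = -j/(ω·C) = 0 - j267.5 Ω
  Z4: Z = 1/(jωC) = -j/(ω·C) = 0 - j2.675 Ω
Step 3 — Ladder network (open output): work backward from the far end, alternating series and parallel combinations. Z_in = 0 + j2249 Ω = 2249∠90.0° Ω.
Step 4 — Source phasor: V = 29.7∠164.9° V = -28.67 + j7.737 V.
Step 5 — Ohm's law: I = V / Z_total = (-28.67 + j7.737) / (0 + j2249) = 0.00344 + j0.01275 A.
Step 6 — Convert to polar: |I| = 0.0132 A, ∠I = 74.9°.

I = 0.0132∠74.9° A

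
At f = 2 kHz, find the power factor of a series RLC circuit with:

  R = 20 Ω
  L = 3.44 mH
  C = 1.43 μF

Step 1 — Angular frequency: ω = 2π·f = 2π·2000 = 1.257e+04 rad/s.
Step 2 — Component impedances:
  R: Z = R = 20 Ω
  L: Z = jωL = j·1.257e+04·0.00344 = 0 + j43.23 Ω
  C: Z = 1/(jωC) = -j/(ω·C) = 0 - j55.65 Ω
Step 3 — Series combination: Z_total = R + L + C = 20 - j12.42 Ω = 23.54∠-31.8° Ω.
Step 4 — Power factor: PF = cos(φ) = Re(Z)/|Z| = 20/23.543 = 0.8495.
Step 5 — Type: Im(Z) = -12.42 ⇒ leading (phase φ = -31.8°).

PF = 0.8495 (leading, φ = -31.8°)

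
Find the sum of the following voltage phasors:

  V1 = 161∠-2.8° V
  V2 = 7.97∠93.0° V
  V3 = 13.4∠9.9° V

Step 1 — Convert each phasor to rectangular form:
  V1 = 161·(cos(-2.8°) + j·sin(-2.8°)) = 160.8 - j7.865 V
  V2 = 7.97·(cos(93.0°) + j·sin(93.0°)) = -0.4171 + j7.959 V
  V3 = 13.4·(cos(9.9°) + j·sin(9.9°)) = 13.2 + j2.304 V
Step 2 — Sum components: V_total = 173.6 + j2.398 V.
Step 3 — Convert to polar: |V_total| = 173.6 V, ∠V_total = 0.8°.

V_total = 173.6∠0.8° V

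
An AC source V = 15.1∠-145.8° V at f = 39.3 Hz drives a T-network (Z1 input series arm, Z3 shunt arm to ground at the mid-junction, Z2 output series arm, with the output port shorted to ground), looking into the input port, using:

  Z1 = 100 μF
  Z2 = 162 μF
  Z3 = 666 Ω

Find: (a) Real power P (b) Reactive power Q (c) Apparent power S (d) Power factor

Step 1 — Angular frequency: ω = 2π·f = 2π·39.3 = 246.9 rad/s.
Step 2 — Component impedances:
  Z1: Z = 1/(jωC) = -j/(ω·C) = 0 - j40.5 Ω
  Z2: Z = 1/(jωC) = -j/(ω·C) = 0 - j25 Ω
  Z3: Z = R = 666 Ω
Step 3 — With the output port shorted to ground, the output series arm Z2 runs from the junction to ground; the shunt arm Z3 also runs from the junction to ground. They appear in parallel: Z3 || Z2 = 0.937 - j24.96 Ω.
Step 4 — Series with input arm Z1: Z_in = Z1 + (Z3 || Z2) = 0.937 - j65.46 Ω = 65.47∠-89.2° Ω.
Step 5 — Source phasor: V = 15.1∠-145.8° V = -12.49 - j8.487 V.
Step 6 — Current: I = V / Z = 0.1269 - j0.1926 A = 0.2306∠-56.6° A.
Step 7 — Complex power: S = V·I* = 0.04985 - j3.482 VA.
Step 8 — Real power: P = Re(S) = 0.04985 W.
Step 9 — Reactive power: Q = Im(S) = -3.482 VAR.
Step 10 — Apparent power: |S| = 3.483 VA.
Step 11 — Power factor: PF = P/|S| = 0.01431 (leading).

(a) P = 0.04985 W  (b) Q = -3.482 VAR  (c) S = 3.483 VA  (d) PF = 0.01431 (leading)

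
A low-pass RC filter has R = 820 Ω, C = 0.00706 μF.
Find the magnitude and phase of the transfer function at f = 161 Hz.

Step 1 — Angular frequency: ω = 2π·161 = 1012 rad/s.
Step 2 — Transfer function: H(jω) = 1/(1 + jωRC).
Step 3 — Denominator: 1 + jωRC = 1 + j·1012·820·7.06e-09 = 1 + j0.005856.
Step 4 — H = 1 - j0.005856.
Step 5 — Magnitude: |H| = 1 (-0.0 dB); phase: φ = -0.3°.

|H| = 1 (-0.0 dB), φ = -0.3°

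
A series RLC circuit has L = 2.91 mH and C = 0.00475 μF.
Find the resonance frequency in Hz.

Step 1 — Resonance condition Im(Z)=0 gives ω₀ = 1/√(LC).
Step 2 — ω₀ = 1/√(0.00291·4.75e-09) = 2.69e+05 rad/s.
Step 3 — f₀ = ω₀/(2π) = 4.281e+04 Hz.

f₀ = 4.281e+04 Hz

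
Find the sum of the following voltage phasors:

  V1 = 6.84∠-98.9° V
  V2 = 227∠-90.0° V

Step 1 — Convert each phasor to rectangular form:
  V1 = 6.84·(cos(-98.9°) + j·sin(-98.9°)) = -1.058 - j6.758 V
  V2 = 227·(cos(-90.0°) + j·sin(-90.0°)) = 0 - j227 V
Step 2 — Sum components: V_total = -1.058 - j233.8 V.
Step 3 — Convert to polar: |V_total| = 233.8 V, ∠V_total = -90.3°.

V_total = 233.8∠-90.3° V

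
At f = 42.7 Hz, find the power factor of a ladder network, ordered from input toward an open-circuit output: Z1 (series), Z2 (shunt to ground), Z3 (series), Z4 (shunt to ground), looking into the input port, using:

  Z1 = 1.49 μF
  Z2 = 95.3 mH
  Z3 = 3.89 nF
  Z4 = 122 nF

Step 1 — Angular frequency: ω = 2π·f = 2π·42.7 = 268.3 rad/s.
Step 2 — Component impedances:
  Z1: Z = 1/(jωC) = -j/(ω·C) = 0 - j2502 Ω
  Z2: Z = jωL = j·268.3·0.0953 = 0 + j25.57 Ω
  Z3: Z = 1/(jωC) = -j/(ω·C) = 0 - j9.582e+05 Ω
  Z4: Z = 1/(jωC) = -j/(ω·C) = 0 - j3.055e+04 Ω
Step 3 — Ladder network (open output): work backward from the far end, alternating series and parallel combinations. Z_in = 0 - j2476 Ω = 2476∠-90.0° Ω.
Step 4 — Power factor: PF = cos(φ) = Re(Z)/|Z| = 0/2476 = 0.
Step 5 — Type: Im(Z) = -2476 ⇒ leading (phase φ = -90.0°).

PF = 0 (leading, φ = -90.0°)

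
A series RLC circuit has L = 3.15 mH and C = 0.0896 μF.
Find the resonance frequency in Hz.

Step 1 — Resonance condition Im(Z)=0 gives ω₀ = 1/√(LC).
Step 2 — ω₀ = 1/√(0.00315·8.96e-08) = 5.952e+04 rad/s.
Step 3 — f₀ = ω₀/(2π) = 9474 Hz.

f₀ = 9474 Hz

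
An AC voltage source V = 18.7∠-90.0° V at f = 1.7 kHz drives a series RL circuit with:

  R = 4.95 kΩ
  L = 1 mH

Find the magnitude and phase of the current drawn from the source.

Step 1 — Angular frequency: ω = 2π·f = 2π·1700 = 1.068e+04 rad/s.
Step 2 — Component impedances:
  R: Z = R = 4950 Ω
  L: Z = jωL = j·1.068e+04·0.001 = 0 + j10.68 Ω
Step 3 — Series combination: Z_total = R + L = 4950 + j10.68 Ω = 4950∠0.1° Ω.
Step 4 — Source phasor: V = 18.7∠-90.0° V = 0 - j18.7 V.
Step 5 — Ohm's law: I = V / Z_total = (0 - j18.7) / (4950 + j10.68) = -8.152e-06 - j0.003778 A.
Step 6 — Convert to polar: |I| = 0.003778 A, ∠I = -90.1°.

I = 0.003778∠-90.1° A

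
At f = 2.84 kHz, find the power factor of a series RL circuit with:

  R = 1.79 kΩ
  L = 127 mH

Step 1 — Angular frequency: ω = 2π·f = 2π·2840 = 1.784e+04 rad/s.
Step 2 — Component impedances:
  R: Z = R = 1790 Ω
  L: Z = jωL = j·1.784e+04·0.127 = 0 + j2266 Ω
Step 3 — Series combination: Z_total = R + L = 1790 + j2266 Ω = 2888∠51.7° Ω.
Step 4 — Power factor: PF = cos(φ) = Re(Z)/|Z| = 1790/2888 = 0.6198.
Step 5 — Type: Im(Z) = 2266 ⇒ lagging (phase φ = 51.7°).

PF = 0.6198 (lagging, φ = 51.7°)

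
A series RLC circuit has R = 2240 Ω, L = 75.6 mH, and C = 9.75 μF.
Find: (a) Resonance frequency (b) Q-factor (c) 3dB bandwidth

Step 1 — Resonance condition Im(Z)=0 gives ω₀ = 1/√(LC).
Step 2 — ω₀ = 1/√(0.0756·9.75e-06) = 1165 rad/s.
Step 3 — f₀ = ω₀/(2π) = 185.4 Hz.
Step 4 — Series Q: Q = ω₀L/R = 1165·0.0756/2240 = 0.03931.
Step 5 — 3dB bandwidth: Δω = ω₀/Q = 2.963e+04 rad/s; BW = Δω/(2π) = 4716 Hz.

(a) f₀ = 185.4 Hz  (b) Q = 0.03931  (c) BW = 4716 Hz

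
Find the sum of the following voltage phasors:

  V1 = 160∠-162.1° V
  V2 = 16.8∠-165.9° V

Step 1 — Convert each phasor to rectangular form:
  V1 = 160·(cos(-162.1°) + j·sin(-162.1°)) = -152.3 - j49.18 V
  V2 = 16.8·(cos(-165.9°) + j·sin(-165.9°)) = -16.29 - j4.093 V
Step 2 — Sum components: V_total = -168.5 - j53.27 V.
Step 3 — Convert to polar: |V_total| = 176.8 V, ∠V_total = -162.5°.

V_total = 176.8∠-162.5° V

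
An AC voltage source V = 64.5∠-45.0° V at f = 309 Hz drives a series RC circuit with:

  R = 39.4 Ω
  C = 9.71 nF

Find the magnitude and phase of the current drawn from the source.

Step 1 — Angular frequency: ω = 2π·f = 2π·309 = 1942 rad/s.
Step 2 — Component impedances:
  R: Z = R = 39.4 Ω
  C: Z = 1/(jωC) = -j/(ω·C) = 0 - j5.304e+04 Ω
Step 3 — Series combination: Z_total = R + C = 39.4 - j5.304e+04 Ω = 5.304e+04∠-90.0° Ω.
Step 4 — Source phasor: V = 64.5∠-45.0° V = 45.61 - j45.61 V.
Step 5 — Ohm's law: I = V / Z_total = (45.61 - j45.61) / (39.4 - j5.304e+04) = 0.0008604 + j0.0008592 A.
Step 6 — Convert to polar: |I| = 0.001216 A, ∠I = 45.0°.

I = 0.001216∠45.0° A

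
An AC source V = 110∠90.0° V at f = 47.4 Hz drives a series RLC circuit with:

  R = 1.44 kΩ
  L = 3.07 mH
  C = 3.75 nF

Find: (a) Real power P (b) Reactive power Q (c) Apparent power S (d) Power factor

Step 1 — Angular frequency: ω = 2π·f = 2π·47.4 = 297.8 rad/s.
Step 2 — Component impedances:
  R: Z = R = 1440 Ω
  L: Z = jωL = j·297.8·0.00307 = 0 + j0.9143 Ω
  C: Z = 1/(jωC) = -j/(ω·C) = 0 - j8.954e+05 Ω
Step 3 — Series combination: Z_total = R + L + C = 1440 - j8.954e+05 Ω = 8.954e+05∠-89.9° Ω.
Step 4 — Source phasor: V = 110∠90.0° V = 0 + j110 V.
Step 5 — Current: I = V / Z = -0.0001229 + j1.976e-07 A = 0.0001229∠179.9° A.
Step 6 — Complex power: S = V·I* = 2.173e-05 - j0.01351 VA.
Step 7 — Real power: P = Re(S) = 2.173e-05 W.
Step 8 — Reactive power: Q = Im(S) = -0.01351 VAR.
Step 9 — Apparent power: |S| = 0.01351 VA.
Step 10 — Power factor: PF = P/|S| = 0.001608 (leading).

(a) P = 2.173e-05 W  (b) Q = -0.01351 VAR  (c) S = 0.01351 VA  (d) PF = 0.001608 (leading)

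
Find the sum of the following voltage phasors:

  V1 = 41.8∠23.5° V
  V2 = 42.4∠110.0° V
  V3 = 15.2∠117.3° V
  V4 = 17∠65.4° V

Step 1 — Convert each phasor to rectangular form:
  V1 = 41.8·(cos(23.5°) + j·sin(23.5°)) = 38.33 + j16.67 V
  V2 = 42.4·(cos(110.0°) + j·sin(110.0°)) = -14.5 + j39.84 V
  V3 = 15.2·(cos(117.3°) + j·sin(117.3°)) = -6.971 + j13.51 V
  V4 = 17·(cos(65.4°) + j·sin(65.4°)) = 7.077 + j15.46 V
Step 2 — Sum components: V_total = 23.94 + j85.47 V.
Step 3 — Convert to polar: |V_total| = 88.76 V, ∠V_total = 74.4°.

V_total = 88.76∠74.4° V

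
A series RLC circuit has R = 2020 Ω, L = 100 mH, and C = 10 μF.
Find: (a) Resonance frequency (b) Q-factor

Step 1 — Resonance condition Im(Z)=0 gives ω₀ = 1/√(LC).
Step 2 — ω₀ = 1/√(0.1·1e-05) = 1000 rad/s.
Step 3 — f₀ = ω₀/(2π) = 159.2 Hz.
Step 4 — Series Q: Q = ω₀L/R = 1000·0.1/2020 = 0.0495.

(a) f₀ = 159.2 Hz  (b) Q = 0.0495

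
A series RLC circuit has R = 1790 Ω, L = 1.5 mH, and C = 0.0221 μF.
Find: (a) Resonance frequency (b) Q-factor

Step 1 — Resonance condition Im(Z)=0 gives ω₀ = 1/√(LC).
Step 2 — ω₀ = 1/√(0.0015·2.21e-08) = 1.737e+05 rad/s.
Step 3 — f₀ = ω₀/(2π) = 2.764e+04 Hz.
Step 4 — Series Q: Q = ω₀L/R = 1.737e+05·0.0015/1790 = 0.1455.

(a) f₀ = 2.764e+04 Hz  (b) Q = 0.1455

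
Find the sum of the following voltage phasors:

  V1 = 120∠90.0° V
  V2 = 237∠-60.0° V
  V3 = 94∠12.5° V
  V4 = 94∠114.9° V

Step 1 — Convert each phasor to rectangular form:
  V1 = 120·(cos(90.0°) + j·sin(90.0°)) = 0 + j120 V
  V2 = 237·(cos(-60.0°) + j·sin(-60.0°)) = 118.5 - j205.2 V
  V3 = 94·(cos(12.5°) + j·sin(12.5°)) = 91.77 + j20.35 V
  V4 = 94·(cos(114.9°) + j·sin(114.9°)) = -39.58 + j85.26 V
Step 2 — Sum components: V_total = 170.7 + j20.36 V.
Step 3 — Convert to polar: |V_total| = 171.9 V, ∠V_total = 6.8°.

V_total = 171.9∠6.8° V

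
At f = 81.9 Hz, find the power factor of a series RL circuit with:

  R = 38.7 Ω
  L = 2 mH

Step 1 — Angular frequency: ω = 2π·f = 2π·81.9 = 514.6 rad/s.
Step 2 — Component impedances:
  R: Z = R = 38.7 Ω
  L: Z = jωL = j·514.6·0.002 = 0 + j1.029 Ω
Step 3 — Series combination: Z_total = R + L = 38.7 + j1.029 Ω = 38.71∠1.5° Ω.
Step 4 — Power factor: PF = cos(φ) = Re(Z)/|Z| = 38.7/38.714 = 0.9996.
Step 5 — Type: Im(Z) = 1.029 ⇒ lagging (phase φ = 1.5°).

PF = 0.9996 (lagging, φ = 1.5°)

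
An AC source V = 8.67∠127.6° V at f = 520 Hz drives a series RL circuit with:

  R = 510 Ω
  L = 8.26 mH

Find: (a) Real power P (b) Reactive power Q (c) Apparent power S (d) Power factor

Step 1 — Angular frequency: ω = 2π·f = 2π·520 = 3267 rad/s.
Step 2 — Component impedances:
  R: Z = R = 510 Ω
  L: Z = jωL = j·3267·0.00826 = 0 + j26.99 Ω
Step 3 — Series combination: Z_total = R + L = 510 + j26.99 Ω = 510.7∠3.0° Ω.
Step 4 — Source phasor: V = 8.67∠127.6° V = -5.29 + j6.869 V.
Step 5 — Current: I = V / Z = -0.009633 + j0.01398 A = 0.01698∠124.6° A.
Step 6 — Complex power: S = V·I* = 0.147 + j0.007778 VA.
Step 7 — Real power: P = Re(S) = 0.147 W.
Step 8 — Reactive power: Q = Im(S) = 0.007778 VAR.
Step 9 — Apparent power: |S| = 0.1472 VA.
Step 10 — Power factor: PF = P/|S| = 0.9986 (lagging).

(a) P = 0.147 W  (b) Q = 0.007778 VAR  (c) S = 0.1472 VA  (d) PF = 0.9986 (lagging)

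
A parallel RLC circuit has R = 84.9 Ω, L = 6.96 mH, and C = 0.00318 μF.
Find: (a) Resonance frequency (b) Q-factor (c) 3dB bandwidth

Step 1 — Resonance: ω₀ = 1/√(LC) = 1/√(0.00696·3.18e-09) = 2.126e+05 rad/s.
Step 2 — f₀ = ω₀/(2π) = 3.383e+04 Hz.
Step 3 — Parallel Q: Q = R/(ω₀L) = 84.9/(2.126e+05·0.00696) = 0.05739.
Step 4 — Bandwidth: Δω = ω₀/Q = 3.704e+06 rad/s; BW = Δω/(2π) = 5.895e+05 Hz.

(a) f₀ = 3.383e+04 Hz  (b) Q = 0.05739  (c) BW = 5.895e+05 Hz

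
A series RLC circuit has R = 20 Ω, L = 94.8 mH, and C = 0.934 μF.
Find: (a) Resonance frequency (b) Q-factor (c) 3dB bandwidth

Step 1 — Resonance: ω₀ = 1/√(LC) = 1/√(0.0948·9.34e-07) = 3361 rad/s.
Step 2 — f₀ = ω₀/(2π) = 534.9 Hz.
Step 3 — Series Q: Q = ω₀L/R = 3361·0.0948/20 = 15.93.
Step 4 — Bandwidth: Δω = ω₀/Q = 211 rad/s; BW = Δω/(2π) = 33.58 Hz.

(a) f₀ = 534.9 Hz  (b) Q = 15.93  (c) BW = 33.58 Hz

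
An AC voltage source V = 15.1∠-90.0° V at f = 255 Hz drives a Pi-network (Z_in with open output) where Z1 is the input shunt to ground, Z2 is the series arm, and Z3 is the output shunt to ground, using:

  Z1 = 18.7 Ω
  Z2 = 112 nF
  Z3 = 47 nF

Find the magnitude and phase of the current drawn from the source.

Step 1 — Angular frequency: ω = 2π·f = 2π·255 = 1602 rad/s.
Step 2 — Component impedances:
  Z1: Z = R = 18.7 Ω
  Z2: Z = 1/(jωC) = -j/(ω·C) = 0 - j5573 Ω
  Z3: Z = 1/(jωC) = -j/(ω·C) = 0 - j1.328e+04 Ω
Step 3 — With open output, the series arm Z2 and the output shunt Z3 appear in series to ground: Z2 + Z3 = 0 - j1.885e+04 Ω.
Step 4 — Parallel with input shunt Z1: Z_in = Z1 || (Z2 + Z3) = 18.7 - j0.01855 Ω = 18.7∠-0.1° Ω.
Step 5 — Source phasor: V = 15.1∠-90.0° V = 0 - j15.1 V.
Step 6 — Ohm's law: I = V / Z_total = (0 - j15.1) / (18.7 - j0.01855) = 0.000801 - j0.8075 A.
Step 7 — Convert to polar: |I| = 0.8075 A, ∠I = -89.9°.

I = 0.8075∠-89.9° A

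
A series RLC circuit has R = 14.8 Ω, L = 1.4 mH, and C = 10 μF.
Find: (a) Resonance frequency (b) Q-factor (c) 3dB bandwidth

Step 1 — Resonance: ω₀ = 1/√(LC) = 1/√(0.0014·1e-05) = 8452 rad/s.
Step 2 — f₀ = ω₀/(2π) = 1345 Hz.
Step 3 — Series Q: Q = ω₀L/R = 8452·0.0014/14.8 = 0.7995.
Step 4 — Bandwidth: Δω = ω₀/Q = 1.057e+04 rad/s; BW = Δω/(2π) = 1682 Hz.

(a) f₀ = 1345 Hz  (b) Q = 0.7995  (c) BW = 1682 Hz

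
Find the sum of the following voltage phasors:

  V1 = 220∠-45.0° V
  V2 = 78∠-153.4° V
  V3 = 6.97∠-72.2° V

Step 1 — Convert each phasor to rectangular form:
  V1 = 220·(cos(-45.0°) + j·sin(-45.0°)) = 155.6 - j155.6 V
  V2 = 78·(cos(-153.4°) + j·sin(-153.4°)) = -69.74 - j34.93 V
  V3 = 6.97·(cos(-72.2°) + j·sin(-72.2°)) = 2.131 - j6.636 V
Step 2 — Sum components: V_total = 87.95 - j197.1 V.
Step 3 — Convert to polar: |V_total| = 215.9 V, ∠V_total = -66.0°.

V_total = 215.9∠-66.0° V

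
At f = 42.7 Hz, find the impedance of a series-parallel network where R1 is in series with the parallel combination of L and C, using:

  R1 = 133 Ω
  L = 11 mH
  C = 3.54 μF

Step 1 — Angular frequency: ω = 2π·f = 2π·42.7 = 268.3 rad/s.
Step 2 — Component impedances:
  R1: Z = R = 133 Ω
  L: Z = jωL = j·268.3·0.011 = 0 + j2.951 Ω
  C: Z = 1/(jωC) = -j/(ω·C) = 0 - j1053 Ω
Step 3 — Parallel branch: L || C = 1/(1/L + 1/C) = 0 + j2.96 Ω.
Step 4 — Series with R1: Z_total = R1 + (L || C) = 133 + j2.96 Ω = 133∠1.3° Ω.

Z = 133 + j2.96 Ω = 133∠1.3° Ω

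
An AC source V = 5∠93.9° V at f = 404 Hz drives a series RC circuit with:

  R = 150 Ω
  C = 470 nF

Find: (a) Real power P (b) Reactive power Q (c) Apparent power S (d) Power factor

Step 1 — Angular frequency: ω = 2π·f = 2π·404 = 2538 rad/s.
Step 2 — Component impedances:
  R: Z = R = 150 Ω
  C: Z = 1/(jωC) = -j/(ω·C) = 0 - j838.2 Ω
Step 3 — Series combination: Z_total = R + C = 150 - j838.2 Ω = 851.5∠-79.9° Ω.
Step 4 — Source phasor: V = 5∠93.9° V = -0.3401 + j4.988 V.
Step 5 — Current: I = V / Z = -0.005837 + j0.0006389 A = 0.005872∠173.8° A.
Step 6 — Complex power: S = V·I* = 0.005172 - j0.0289 VA.
Step 7 — Real power: P = Re(S) = 0.005172 W.
Step 8 — Reactive power: Q = Im(S) = -0.0289 VAR.
Step 9 — Apparent power: |S| = 0.02936 VA.
Step 10 — Power factor: PF = P/|S| = 0.1762 (leading).

(a) P = 0.005172 W  (b) Q = -0.0289 VAR  (c) S = 0.02936 VA  (d) PF = 0.1762 (leading)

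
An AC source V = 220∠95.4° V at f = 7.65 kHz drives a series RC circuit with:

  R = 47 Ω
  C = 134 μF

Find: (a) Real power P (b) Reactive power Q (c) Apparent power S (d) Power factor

Step 1 — Angular frequency: ω = 2π·f = 2π·7650 = 4.807e+04 rad/s.
Step 2 — Component impedances:
  R: Z = R = 47 Ω
  C: Z = 1/(jωC) = -j/(ω·C) = 0 - j0.1553 Ω
Step 3 — Series combination: Z_total = R + C = 47 - j0.1553 Ω = 47∠-0.2° Ω.
Step 4 — Source phasor: V = 220∠95.4° V = -20.7 + j219 V.
Step 5 — Current: I = V / Z = -0.4559 + j4.659 A = 4.681∠95.6° A.
Step 6 — Complex power: S = V·I* = 1030 - j3.402 VA.
Step 7 — Real power: P = Re(S) = 1030 W.
Step 8 — Reactive power: Q = Im(S) = -3.402 VAR.
Step 9 — Apparent power: |S| = 1030 VA.
Step 10 — Power factor: PF = P/|S| = 1 (leading).

(a) P = 1030 W  (b) Q = -3.402 VAR  (c) S = 1030 VA  (d) PF = 1 (leading)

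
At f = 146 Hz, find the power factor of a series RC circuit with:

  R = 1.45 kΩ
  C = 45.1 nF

Step 1 — Angular frequency: ω = 2π·f = 2π·146 = 917.3 rad/s.
Step 2 — Component impedances:
  R: Z = R = 1450 Ω
  C: Z = 1/(jωC) = -j/(ω·C) = 0 - j2.417e+04 Ω
Step 3 — Series combination: Z_total = R + C = 1450 - j2.417e+04 Ω = 2.421e+04∠-86.6° Ω.
Step 4 — Power factor: PF = cos(φ) = Re(Z)/|Z| = 1450/24214 = 0.05988.
Step 5 — Type: Im(Z) = -2.417e+04 ⇒ leading (phase φ = -86.6°).

PF = 0.05988 (leading, φ = -86.6°)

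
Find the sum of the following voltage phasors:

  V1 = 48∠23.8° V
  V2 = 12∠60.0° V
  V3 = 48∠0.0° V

Step 1 — Convert each phasor to rectangular form:
  V1 = 48·(cos(23.8°) + j·sin(23.8°)) = 43.92 + j19.37 V
  V2 = 12·(cos(60.0°) + j·sin(60.0°)) = 6 + j10.39 V
  V3 = 48·(cos(0.0°) + j·sin(0.0°)) = 48 V
Step 2 — Sum components: V_total = 97.92 + j29.76 V.
Step 3 — Convert to polar: |V_total| = 102.3 V, ∠V_total = 16.9°.

V_total = 102.3∠16.9° V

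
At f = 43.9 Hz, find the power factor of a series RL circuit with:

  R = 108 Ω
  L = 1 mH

Step 1 — Angular frequency: ω = 2π·f = 2π·43.9 = 275.8 rad/s.
Step 2 — Component impedances:
  R: Z = R = 108 Ω
  L: Z = jωL = j·275.8·0.001 = 0 + j0.2758 Ω
Step 3 — Series combination: Z_total = R + L = 108 + j0.2758 Ω = 108∠0.1° Ω.
Step 4 — Power factor: PF = cos(φ) = Re(Z)/|Z| = 108/108 = 1.
Step 5 — Type: Im(Z) = 0.2758 ⇒ lagging (phase φ = 0.1°).

PF = 1 (lagging, φ = 0.1°)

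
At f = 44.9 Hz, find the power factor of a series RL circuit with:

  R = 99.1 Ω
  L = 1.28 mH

Step 1 — Angular frequency: ω = 2π·f = 2π·44.9 = 282.1 rad/s.
Step 2 — Component impedances:
  R: Z = R = 99.1 Ω
  L: Z = jωL = j·282.1·0.00128 = 0 + j0.3611 Ω
Step 3 — Series combination: Z_total = R + L = 99.1 + j0.3611 Ω = 99.1∠0.2° Ω.
Step 4 — Power factor: PF = cos(φ) = Re(Z)/|Z| = 99.1/99.1 = 1.
Step 5 — Type: Im(Z) = 0.3611 ⇒ lagging (phase φ = 0.2°).

PF = 1 (lagging, φ = 0.2°)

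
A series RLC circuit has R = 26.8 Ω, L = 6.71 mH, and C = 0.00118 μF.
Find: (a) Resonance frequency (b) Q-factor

Step 1 — Resonance condition Im(Z)=0 gives ω₀ = 1/√(LC).
Step 2 — ω₀ = 1/√(0.00671·1.18e-09) = 3.554e+05 rad/s.
Step 3 — f₀ = ω₀/(2π) = 5.656e+04 Hz.
Step 4 — Series Q: Q = ω₀L/R = 3.554e+05·0.00671/26.8 = 88.98.

(a) f₀ = 5.656e+04 Hz  (b) Q = 88.98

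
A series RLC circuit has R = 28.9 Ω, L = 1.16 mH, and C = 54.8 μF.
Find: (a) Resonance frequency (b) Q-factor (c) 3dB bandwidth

Step 1 — Resonance: ω₀ = 1/√(LC) = 1/√(0.00116·5.48e-05) = 3966 rad/s.
Step 2 — f₀ = ω₀/(2π) = 631.2 Hz.
Step 3 — Series Q: Q = ω₀L/R = 3966·0.00116/28.9 = 0.1592.
Step 4 — Bandwidth: Δω = ω₀/Q = 2.491e+04 rad/s; BW = Δω/(2π) = 3965 Hz.

(a) f₀ = 631.2 Hz  (b) Q = 0.1592  (c) BW = 3965 Hz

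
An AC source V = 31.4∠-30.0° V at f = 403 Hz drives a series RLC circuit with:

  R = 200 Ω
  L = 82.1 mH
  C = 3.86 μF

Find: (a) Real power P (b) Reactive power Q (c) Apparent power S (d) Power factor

Step 1 — Angular frequency: ω = 2π·f = 2π·403 = 2532 rad/s.
Step 2 — Component impedances:
  R: Z = R = 200 Ω
  L: Z = jωL = j·2532·0.0821 = 0 + j207.9 Ω
  C: Z = 1/(jωC) = -j/(ω·C) = 0 - j102.3 Ω
Step 3 — Series combination: Z_total = R + L + C = 200 + j105.6 Ω = 226.2∠27.8° Ω.
Step 4 — Source phasor: V = 31.4∠-30.0° V = 27.19 - j15.7 V.
Step 5 — Current: I = V / Z = 0.07393 - j0.1175 A = 0.1388∠-57.8° A.
Step 6 — Complex power: S = V·I* = 3.855 + j2.035 VA.
Step 7 — Real power: P = Re(S) = 3.855 W.
Step 8 — Reactive power: Q = Im(S) = 2.035 VAR.
Step 9 — Apparent power: |S| = 4.36 VA.
Step 10 — Power factor: PF = P/|S| = 0.8843 (lagging).

(a) P = 3.855 W  (b) Q = 2.035 VAR  (c) S = 4.36 VA  (d) PF = 0.8843 (lagging)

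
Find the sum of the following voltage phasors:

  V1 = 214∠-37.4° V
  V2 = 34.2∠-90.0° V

Step 1 — Convert each phasor to rectangular form:
  V1 = 214·(cos(-37.4°) + j·sin(-37.4°)) = 170 - j130 V
  V2 = 34.2·(cos(-90.0°) + j·sin(-90.0°)) = 0 - j34.2 V
Step 2 — Sum components: V_total = 170 - j164.2 V.
Step 3 — Convert to polar: |V_total| = 236.3 V, ∠V_total = -44.0°.

V_total = 236.3∠-44.0° V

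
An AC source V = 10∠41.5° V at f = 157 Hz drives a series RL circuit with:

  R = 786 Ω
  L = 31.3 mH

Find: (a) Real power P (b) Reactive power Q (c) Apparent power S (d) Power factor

Step 1 — Angular frequency: ω = 2π·f = 2π·157 = 986.5 rad/s.
Step 2 — Component impedances:
  R: Z = R = 786 Ω
  L: Z = jωL = j·986.5·0.0313 = 0 + j30.88 Ω
Step 3 — Series combination: Z_total = R + L = 786 + j30.88 Ω = 786.6∠2.2° Ω.
Step 4 — Source phasor: V = 10∠41.5° V = 7.49 + j6.626 V.
Step 5 — Current: I = V / Z = 0.009845 + j0.008044 A = 0.01271∠39.3° A.
Step 6 — Complex power: S = V·I* = 0.127 + j0.00499 VA.
Step 7 — Real power: P = Re(S) = 0.127 W.
Step 8 — Reactive power: Q = Im(S) = 0.00499 VAR.
Step 9 — Apparent power: |S| = 0.1271 VA.
Step 10 — Power factor: PF = P/|S| = 0.9992 (lagging).

(a) P = 0.127 W  (b) Q = 0.00499 VAR  (c) S = 0.1271 VA  (d) PF = 0.9992 (lagging)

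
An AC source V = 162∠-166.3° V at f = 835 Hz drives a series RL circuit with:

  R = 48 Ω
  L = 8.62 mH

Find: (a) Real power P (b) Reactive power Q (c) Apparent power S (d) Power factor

Step 1 — Angular frequency: ω = 2π·f = 2π·835 = 5246 rad/s.
Step 2 — Component impedances:
  R: Z = R = 48 Ω
  L: Z = jωL = j·5246·0.00862 = 0 + j45.22 Ω
Step 3 — Series combination: Z_total = R + L = 48 + j45.22 Ω = 65.95∠43.3° Ω.
Step 4 — Source phasor: V = 162∠-166.3° V = -157.4 - j38.37 V.
Step 5 — Current: I = V / Z = -2.136 + j1.213 A = 2.456∠150.4° A.
Step 6 — Complex power: S = V·I* = 289.6 + j272.9 VA.
Step 7 — Real power: P = Re(S) = 289.6 W.
Step 8 — Reactive power: Q = Im(S) = 272.9 VAR.
Step 9 — Apparent power: |S| = 397.9 VA.
Step 10 — Power factor: PF = P/|S| = 0.7278 (lagging).

(a) P = 289.6 W  (b) Q = 272.9 VAR  (c) S = 397.9 VA  (d) PF = 0.7278 (lagging)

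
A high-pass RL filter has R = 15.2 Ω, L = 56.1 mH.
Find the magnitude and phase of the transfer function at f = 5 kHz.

Step 1 — Angular frequency: ω = 2π·5000 = 3.142e+04 rad/s.
Step 2 — Transfer function: H(jω) = jωL/(R + jωL).
Step 3 — Numerator jωL = j·1762; denominator R + jωL = 15.2 + j1762.
Step 4 — H = 0.9999 + j0.008624.
Step 5 — Magnitude: |H| = 1 (-0.0 dB); phase: φ = 0.5°.

|H| = 1 (-0.0 dB), φ = 0.5°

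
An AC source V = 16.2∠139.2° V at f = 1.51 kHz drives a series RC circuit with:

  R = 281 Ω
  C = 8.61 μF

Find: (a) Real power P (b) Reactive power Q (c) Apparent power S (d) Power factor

Step 1 — Angular frequency: ω = 2π·f = 2π·1510 = 9488 rad/s.
Step 2 — Component impedances:
  R: Z = R = 281 Ω
  C: Z = 1/(jωC) = -j/(ω·C) = 0 - j12.24 Ω
Step 3 — Series combination: Z_total = R + C = 281 - j12.24 Ω = 281.3∠-2.5° Ω.
Step 4 — Source phasor: V = 16.2∠139.2° V = -12.26 + j10.59 V.
Step 5 — Current: I = V / Z = -0.0452 + j0.0357 A = 0.0576∠141.7° A.
Step 6 — Complex power: S = V·I* = 0.9322 - j0.04061 VA.
Step 7 — Real power: P = Re(S) = 0.9322 W.
Step 8 — Reactive power: Q = Im(S) = -0.04061 VAR.
Step 9 — Apparent power: |S| = 0.9331 VA.
Step 10 — Power factor: PF = P/|S| = 0.9991 (leading).

(a) P = 0.9322 W  (b) Q = -0.04061 VAR  (c) S = 0.9331 VA  (d) PF = 0.9991 (leading)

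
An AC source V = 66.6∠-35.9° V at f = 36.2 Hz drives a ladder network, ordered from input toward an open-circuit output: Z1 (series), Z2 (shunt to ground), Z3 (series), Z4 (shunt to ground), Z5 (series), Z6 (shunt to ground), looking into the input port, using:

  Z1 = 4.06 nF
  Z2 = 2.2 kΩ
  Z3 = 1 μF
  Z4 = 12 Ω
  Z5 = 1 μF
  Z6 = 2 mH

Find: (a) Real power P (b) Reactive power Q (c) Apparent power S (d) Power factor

Step 1 — Angular frequency: ω = 2π·f = 2π·36.2 = 227.5 rad/s.
Step 2 — Component impedances:
  Z1: Z = 1/(jωC) = -j/(ω·C) = 0 - j1.083e+06 Ω
  Z2: Z = R = 2200 Ω
  Z3: Z = 1/(jωC) = -j/(ω·C) = 0 - j4397 Ω
  Z4: Z = R = 12 Ω
  Z5: Z = 1/(jωC) = -j/(ω·C) = 0 - j4397 Ω
  Z6: Z = jωL = j·227.5·0.002 = 0 + j0.4549 Ω
Step 3 — Ladder network (open output): work backward from the far end, alternating series and parallel combinations. Z_in = 1758 - j1.084e+06 Ω = 1.084e+06∠-89.9° Ω.
Step 4 — Source phasor: V = 66.6∠-35.9° V = 53.95 - j39.05 V.
Step 5 — Current: I = V / Z = 3.611e-05 + j4.972e-05 A = 6.145e-05∠54.0° A.
Step 6 — Complex power: S = V·I* = 6.639e-06 - j0.004093 VA.
Step 7 — Real power: P = Re(S) = 6.639e-06 W.
Step 8 — Reactive power: Q = Im(S) = -0.004093 VAR.
Step 9 — Apparent power: |S| = 0.004093 VA.
Step 10 — Power factor: PF = P/|S| = 0.001622 (leading).

(a) P = 6.639e-06 W  (b) Q = -0.004093 VAR  (c) S = 0.004093 VA  (d) PF = 0.001622 (leading)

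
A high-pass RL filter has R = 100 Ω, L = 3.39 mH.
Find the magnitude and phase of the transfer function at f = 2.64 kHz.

Step 1 — Angular frequency: ω = 2π·2640 = 1.659e+04 rad/s.
Step 2 — Transfer function: H(jω) = jωL/(R + jωL).
Step 3 — Numerator jωL = j·56.23; denominator R + jωL = 100 + j56.23.
Step 4 — H = 0.2402 + j0.4272.
Step 5 — Magnitude: |H| = 0.4901 (-6.2 dB); phase: φ = 60.7°.

|H| = 0.4901 (-6.2 dB), φ = 60.7°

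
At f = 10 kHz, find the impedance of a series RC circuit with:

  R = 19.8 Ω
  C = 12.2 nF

Step 1 — Angular frequency: ω = 2π·f = 2π·1e+04 = 6.283e+04 rad/s.
Step 2 — Component impedances:
  R: Z = R = 19.8 Ω
  C: Z = 1/(jωC) = -j/(ω·C) = 0 - j1305 Ω
Step 3 — Series combination: Z_total = R + C = 19.8 - j1305 Ω = 1305∠-89.1° Ω.

Z = 19.8 - j1305 Ω = 1305∠-89.1° Ω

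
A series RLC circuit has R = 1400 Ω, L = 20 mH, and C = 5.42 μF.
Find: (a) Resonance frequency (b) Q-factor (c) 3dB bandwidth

Step 1 — Resonance: ω₀ = 1/√(LC) = 1/√(0.02·5.42e-06) = 3037 rad/s.
Step 2 — f₀ = ω₀/(2π) = 483.4 Hz.
Step 3 — Series Q: Q = ω₀L/R = 3037·0.02/1400 = 0.04339.
Step 4 — Bandwidth: Δω = ω₀/Q = 7e+04 rad/s; BW = Δω/(2π) = 1.114e+04 Hz.

(a) f₀ = 483.4 Hz  (b) Q = 0.04339  (c) BW = 1.114e+04 Hz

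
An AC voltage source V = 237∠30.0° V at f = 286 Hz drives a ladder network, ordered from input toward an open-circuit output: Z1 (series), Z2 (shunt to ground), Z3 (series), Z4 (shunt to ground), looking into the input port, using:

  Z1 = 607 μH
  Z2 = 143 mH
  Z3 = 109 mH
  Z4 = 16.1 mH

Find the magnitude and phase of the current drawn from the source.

Step 1 — Angular frequency: ω = 2π·f = 2π·286 = 1797 rad/s.
Step 2 — Component impedances:
  Z1: Z = jωL = j·1797·0.000607 = 0 + j1.091 Ω
  Z2: Z = jωL = j·1797·0.143 = 0 + j257 Ω
  Z3: Z = jωL = j·1797·0.109 = 0 + j195.9 Ω
  Z4: Z = jωL = j·1797·0.0161 = 0 + j28.93 Ω
Step 3 — Ladder network (open output): work backward from the far end, alternating series and parallel combinations. Z_in = 0 + j121 Ω = 121∠90.0° Ω.
Step 4 — Source phasor: V = 237∠30.0° V = 205.2 + j118.5 V.
Step 5 — Ohm's law: I = V / Z_total = (205.2 + j118.5) / (0 + j121) = 0.9794 - j1.696 A.
Step 6 — Convert to polar: |I| = 1.959 A, ∠I = -60.0°.

I = 1.959∠-60.0° A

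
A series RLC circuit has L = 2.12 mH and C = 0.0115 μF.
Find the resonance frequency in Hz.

Step 1 — Resonance condition Im(Z)=0 gives ω₀ = 1/√(LC).
Step 2 — ω₀ = 1/√(0.00212·1.15e-08) = 2.025e+05 rad/s.
Step 3 — f₀ = ω₀/(2π) = 3.223e+04 Hz.

f₀ = 3.223e+04 Hz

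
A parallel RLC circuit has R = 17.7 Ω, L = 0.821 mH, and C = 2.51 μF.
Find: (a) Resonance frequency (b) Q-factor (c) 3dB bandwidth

Step 1 — Resonance: ω₀ = 1/√(LC) = 1/√(0.000821·2.51e-06) = 2.203e+04 rad/s.
Step 2 — f₀ = ω₀/(2π) = 3506 Hz.
Step 3 — Parallel Q: Q = R/(ω₀L) = 17.7/(2.203e+04·0.000821) = 0.9787.
Step 4 — Bandwidth: Δω = ω₀/Q = 2.251e+04 rad/s; BW = Δω/(2π) = 3582 Hz.

(a) f₀ = 3506 Hz  (b) Q = 0.9787  (c) BW = 3582 Hz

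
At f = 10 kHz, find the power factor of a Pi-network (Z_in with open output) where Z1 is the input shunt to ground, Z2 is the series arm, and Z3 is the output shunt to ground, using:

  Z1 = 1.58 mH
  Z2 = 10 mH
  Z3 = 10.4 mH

Step 1 — Angular frequency: ω = 2π·f = 2π·1e+04 = 6.283e+04 rad/s.
Step 2 — Component impedances:
  Z1: Z = jωL = j·6.283e+04·0.00158 = 0 + j99.27 Ω
  Z2: Z = jωL = j·6.283e+04·0.01 = 0 + j628.3 Ω
  Z3: Z = jωL = j·6.283e+04·0.0104 = 0 + j653.5 Ω
Step 3 — With open output, the series arm Z2 and the output shunt Z3 appear in series to ground: Z2 + Z3 = 0 + j1282 Ω.
Step 4 — Parallel with input shunt Z1: Z_in = Z1 || (Z2 + Z3) = 0 + j92.14 Ω = 92.14∠90.0° Ω.
Step 5 — Power factor: PF = cos(φ) = Re(Z)/|Z| = -0/92.14 = -0.
Step 6 — Type: Im(Z) = 92.14 ⇒ lagging (phase φ = 90.0°).

PF = -0 (lagging, φ = 90.0°)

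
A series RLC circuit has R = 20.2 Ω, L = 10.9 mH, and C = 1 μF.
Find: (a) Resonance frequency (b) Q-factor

Step 1 — Resonance condition Im(Z)=0 gives ω₀ = 1/√(LC).
Step 2 — ω₀ = 1/√(0.0109·1e-06) = 9578 rad/s.
Step 3 — f₀ = ω₀/(2π) = 1524 Hz.
Step 4 — Series Q: Q = ω₀L/R = 9578·0.0109/20.2 = 5.168.

(a) f₀ = 1524 Hz  (b) Q = 5.168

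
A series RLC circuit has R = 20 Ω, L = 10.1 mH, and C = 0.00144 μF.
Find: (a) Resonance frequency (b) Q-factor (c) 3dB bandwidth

Step 1 — Resonance condition Im(Z)=0 gives ω₀ = 1/√(LC).
Step 2 — ω₀ = 1/√(0.0101·1.44e-09) = 2.622e+05 rad/s.
Step 3 — f₀ = ω₀/(2π) = 4.173e+04 Hz.
Step 4 — Series Q: Q = ω₀L/R = 2.622e+05·0.0101/20 = 132.4.
Step 5 — 3dB bandwidth: Δω = ω₀/Q = 1980 rad/s; BW = Δω/(2π) = 315.2 Hz.

(a) f₀ = 4.173e+04 Hz  (b) Q = 132.4  (c) BW = 315.2 Hz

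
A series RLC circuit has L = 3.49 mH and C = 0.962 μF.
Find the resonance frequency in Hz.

Step 1 — Resonance condition Im(Z)=0 gives ω₀ = 1/√(LC).
Step 2 — ω₀ = 1/√(0.00349·9.62e-07) = 1.726e+04 rad/s.
Step 3 — f₀ = ω₀/(2π) = 2747 Hz.

f₀ = 2747 Hz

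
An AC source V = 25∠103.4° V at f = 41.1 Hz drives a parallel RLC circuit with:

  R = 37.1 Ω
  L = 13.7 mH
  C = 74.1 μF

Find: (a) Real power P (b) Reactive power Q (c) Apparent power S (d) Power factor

Step 1 — Angular frequency: ω = 2π·f = 2π·41.1 = 258.2 rad/s.
Step 2 — Component impedances:
  R: Z = R = 37.1 Ω
  L: Z = jωL = j·258.2·0.0137 = 0 + j3.538 Ω
  C: Z = 1/(jωC) = -j/(ω·C) = 0 - j52.26 Ω
Step 3 — Parallel combination: 1/Z_total = 1/R + 1/L + 1/C; Z_total = 0.3841 + j3.755 Ω = 3.775∠84.2° Ω.
Step 4 — Source phasor: V = 25∠103.4° V = -5.794 + j24.32 V.
Step 5 — Current: I = V / Z = 6.252 + j2.182 A = 6.622∠19.2° A.
Step 6 — Complex power: S = V·I* = 16.85 + j164.7 VA.
Step 7 — Real power: P = Re(S) = 16.85 W.
Step 8 — Reactive power: Q = Im(S) = 164.7 VAR.
Step 9 — Apparent power: |S| = 165.6 VA.
Step 10 — Power factor: PF = P/|S| = 0.1018 (lagging).

(a) P = 16.85 W  (b) Q = 164.7 VAR  (c) S = 165.6 VA  (d) PF = 0.1018 (lagging)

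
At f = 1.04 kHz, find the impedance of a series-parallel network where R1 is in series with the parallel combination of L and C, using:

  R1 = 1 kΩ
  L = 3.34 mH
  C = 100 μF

Step 1 — Angular frequency: ω = 2π·f = 2π·1040 = 6535 rad/s.
Step 2 — Component impedances:
  R1: Z = R = 1000 Ω
  L: Z = jωL = j·6535·0.00334 = 0 + j21.83 Ω
  C: Z = 1/(jωC) = -j/(ω·C) = 0 - j1.53 Ω
Step 3 — Parallel branch: L || C = 1/(1/L + 1/C) = 0 - j1.646 Ω.
Step 4 — Series with R1: Z_total = R1 + (L || C) = 1000 - j1.646 Ω = 1000∠-0.1° Ω.

Z = 1000 - j1.646 Ω = 1000∠-0.1° Ω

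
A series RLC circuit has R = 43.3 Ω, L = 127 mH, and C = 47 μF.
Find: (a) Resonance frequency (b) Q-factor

Step 1 — Resonance condition Im(Z)=0 gives ω₀ = 1/√(LC).
Step 2 — ω₀ = 1/√(0.127·4.7e-05) = 409.3 rad/s.
Step 3 — f₀ = ω₀/(2π) = 65.14 Hz.
Step 4 — Series Q: Q = ω₀L/R = 409.3·0.127/43.3 = 1.201.

(a) f₀ = 65.14 Hz  (b) Q = 1.201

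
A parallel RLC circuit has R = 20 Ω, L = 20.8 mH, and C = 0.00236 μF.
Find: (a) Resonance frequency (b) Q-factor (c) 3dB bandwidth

Step 1 — Resonance: ω₀ = 1/√(LC) = 1/√(0.0208·2.36e-09) = 1.427e+05 rad/s.
Step 2 — f₀ = ω₀/(2π) = 2.272e+04 Hz.
Step 3 — Parallel Q: Q = R/(ω₀L) = 20/(1.427e+05·0.0208) = 0.006737.
Step 4 — Bandwidth: Δω = ω₀/Q = 2.119e+07 rad/s; BW = Δω/(2π) = 3.372e+06 Hz.

(a) f₀ = 2.272e+04 Hz  (b) Q = 0.006737  (c) BW = 3.372e+06 Hz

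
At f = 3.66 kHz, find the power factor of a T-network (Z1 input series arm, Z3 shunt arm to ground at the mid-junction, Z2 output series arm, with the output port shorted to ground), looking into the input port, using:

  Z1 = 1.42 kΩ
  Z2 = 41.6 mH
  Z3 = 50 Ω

Step 1 — Angular frequency: ω = 2π·f = 2π·3660 = 2.3e+04 rad/s.
Step 2 — Component impedances:
  Z1: Z = R = 1420 Ω
  Z2: Z = jωL = j·2.3e+04·0.0416 = 0 + j956.7 Ω
  Z3: Z = R = 50 Ω
Step 3 — With the output port shorted to ground, the output series arm Z2 runs from the junction to ground; the shunt arm Z3 also runs from the junction to ground. They appear in parallel: Z3 || Z2 = 49.86 + j2.606 Ω.
Step 4 — Series with input arm Z1: Z_in = Z1 + (Z3 || Z2) = 1470 + j2.606 Ω = 1470∠0.1° Ω.
Step 5 — Power factor: PF = cos(φ) = Re(Z)/|Z| = 1470/1470 = 1.
Step 6 — Type: Im(Z) = 2.606 ⇒ lagging (phase φ = 0.1°).

PF = 1 (lagging, φ = 0.1°)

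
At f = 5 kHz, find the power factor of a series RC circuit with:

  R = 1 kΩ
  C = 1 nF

Step 1 — Angular frequency: ω = 2π·f = 2π·5000 = 3.142e+04 rad/s.
Step 2 — Component impedances:
  R: Z = R = 1000 Ω
  C: Z = 1/(jωC) = -j/(ω·C) = 0 - j3.183e+04 Ω
Step 3 — Series combination: Z_total = R + C = 1000 - j3.183e+04 Ω = 3.185e+04∠-88.2° Ω.
Step 4 — Power factor: PF = cos(φ) = Re(Z)/|Z| = 1000/3.185e+04 = 0.0314.
Step 5 — Type: Im(Z) = -3.183e+04 ⇒ leading (phase φ = -88.2°).

PF = 0.0314 (leading, φ = -88.2°)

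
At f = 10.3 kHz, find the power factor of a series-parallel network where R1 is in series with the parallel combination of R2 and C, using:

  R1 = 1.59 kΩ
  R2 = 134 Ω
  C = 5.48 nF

Step 1 — Angular frequency: ω = 2π·f = 2π·1.03e+04 = 6.472e+04 rad/s.
Step 2 — Component impedances:
  R1: Z = R = 1590 Ω
  R2: Z = R = 134 Ω
  C: Z = 1/(jωC) = -j/(ω·C) = 0 - j2820 Ω
Step 3 — Parallel branch: R2 || C = 1/(1/R2 + 1/C) = 133.7 - j6.354 Ω.
Step 4 — Series with R1: Z_total = R1 + (R2 || C) = 1724 - j6.354 Ω = 1724∠-0.2° Ω.
Step 5 — Power factor: PF = cos(φ) = Re(Z)/|Z| = 1724/1724 = 1.
Step 6 — Type: Im(Z) = -6.354 ⇒ leading (phase φ = -0.2°).

PF = 1 (leading, φ = -0.2°)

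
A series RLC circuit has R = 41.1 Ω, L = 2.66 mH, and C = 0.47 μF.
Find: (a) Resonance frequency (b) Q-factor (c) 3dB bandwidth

Step 1 — Resonance condition Im(Z)=0 gives ω₀ = 1/√(LC).
Step 2 — ω₀ = 1/√(0.00266·4.7e-07) = 2.828e+04 rad/s.
Step 3 — f₀ = ω₀/(2π) = 4501 Hz.
Step 4 — Series Q: Q = ω₀L/R = 2.828e+04·0.00266/41.1 = 1.83.
Step 5 — 3dB bandwidth: Δω = ω₀/Q = 1.545e+04 rad/s; BW = Δω/(2π) = 2459 Hz.

(a) f₀ = 4501 Hz  (b) Q = 1.83  (c) BW = 2459 Hz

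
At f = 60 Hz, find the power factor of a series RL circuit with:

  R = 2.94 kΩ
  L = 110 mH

Step 1 — Angular frequency: ω = 2π·f = 2π·60 = 377 rad/s.
Step 2 — Component impedances:
  R: Z = R = 2940 Ω
  L: Z = jωL = j·377·0.11 = 0 + j41.47 Ω
Step 3 — Series combination: Z_total = R + L = 2940 + j41.47 Ω = 2940∠0.8° Ω.
Step 4 — Power factor: PF = cos(φ) = Re(Z)/|Z| = 2940/2940.3 = 0.9999.
Step 5 — Type: Im(Z) = 41.47 ⇒ lagging (phase φ = 0.8°).

PF = 0.9999 (lagging, φ = 0.8°)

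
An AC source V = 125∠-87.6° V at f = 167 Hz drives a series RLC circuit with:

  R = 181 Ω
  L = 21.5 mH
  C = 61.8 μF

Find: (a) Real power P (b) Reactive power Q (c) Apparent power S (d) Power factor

Step 1 — Angular frequency: ω = 2π·f = 2π·167 = 1049 rad/s.
Step 2 — Component impedances:
  R: Z = R = 181 Ω
  L: Z = jωL = j·1049·0.0215 = 0 + j22.56 Ω
  C: Z = 1/(jωC) = -j/(ω·C) = 0 - j15.42 Ω
Step 3 — Series combination: Z_total = R + L + C = 181 + j7.139 Ω = 181.1∠2.3° Ω.
Step 4 — Source phasor: V = 125∠-87.6° V = 5.234 - j124.9 V.
Step 5 — Current: I = V / Z = 0.001703 - j0.6901 A = 0.6901∠-89.9° A.
Step 6 — Complex power: S = V·I* = 86.19 + j3.399 VA.
Step 7 — Real power: P = Re(S) = 86.19 W.
Step 8 — Reactive power: Q = Im(S) = 3.399 VAR.
Step 9 — Apparent power: |S| = 86.26 VA.
Step 10 — Power factor: PF = P/|S| = 0.9992 (lagging).

(a) P = 86.19 W  (b) Q = 3.399 VAR  (c) S = 86.26 VA  (d) PF = 0.9992 (lagging)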